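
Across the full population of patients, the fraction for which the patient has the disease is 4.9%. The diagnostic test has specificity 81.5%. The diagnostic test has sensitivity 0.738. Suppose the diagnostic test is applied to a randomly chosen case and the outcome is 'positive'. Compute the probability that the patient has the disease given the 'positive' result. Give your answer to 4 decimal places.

Let H be the event that the patient has the disease. P(H) = 0.049, so P(¬H) = 0.951. With E the 'positive' result, P(E|H) = 0.738 and P(E|¬H) = 0.185.
P(E) = 0.738·0.049 + 0.185·0.951 = 0.036162 + 0.17593 = 0.21210.
By Bayes' theorem, P(H|E) = 0.036162 / 0.21210 = 0.1705.

P(H | E) ≈ 0.1705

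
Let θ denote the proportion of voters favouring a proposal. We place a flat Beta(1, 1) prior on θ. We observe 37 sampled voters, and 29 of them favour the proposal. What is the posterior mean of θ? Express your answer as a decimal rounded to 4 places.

Posterior mean ≈ 0.7692

Observing 29 successes and 8 failures updates Beta(1, 1) by adding the success and failure counts to the two shape parameters: α = 1+29 = 30, β = 1+8 = 9.
Posterior mean = α/(α+β) = 30/39 = 0.7692.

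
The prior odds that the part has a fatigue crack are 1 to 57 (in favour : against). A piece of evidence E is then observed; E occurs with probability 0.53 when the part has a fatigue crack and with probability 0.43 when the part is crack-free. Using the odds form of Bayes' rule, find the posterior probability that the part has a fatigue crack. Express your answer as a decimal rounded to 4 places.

Prior odds = 1/57 = 0.017544. In log-odds, ln(0.017544) = -4.0431.
Add log likelihood ratio: ln(1.2326) = 0.20909.
Posterior log-odds = -3.8340, so posterior odds = exp(-3.8340) = 0.021624. Converting, P(H|E) = 0.021624/1.0216 = 0.0212.

Posterior probability ≈ 0.0212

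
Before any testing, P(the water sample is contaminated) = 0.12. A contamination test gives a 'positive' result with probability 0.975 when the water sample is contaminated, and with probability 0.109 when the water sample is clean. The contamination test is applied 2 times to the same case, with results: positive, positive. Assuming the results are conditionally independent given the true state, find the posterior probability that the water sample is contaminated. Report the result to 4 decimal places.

Posterior P(H) ≈ 0.9160

Let H be the event that the water sample is contaminated; start with P(H) = 0.12. P('positive'|H) = 0.975, P('positive'|¬H) = 0.109.
Update on result 1 ('positive'): P(H) ← 0.975·0.1200 / (0.975·0.1200 + 0.109·0.8800) = 0.11700/0.21292 = 0.5495.
Update on result 2 ('positive'): P(H) ← 0.975·0.5495 / (0.975·0.5495 + 0.109·0.4505) = 0.53576/0.58487 = 0.9160.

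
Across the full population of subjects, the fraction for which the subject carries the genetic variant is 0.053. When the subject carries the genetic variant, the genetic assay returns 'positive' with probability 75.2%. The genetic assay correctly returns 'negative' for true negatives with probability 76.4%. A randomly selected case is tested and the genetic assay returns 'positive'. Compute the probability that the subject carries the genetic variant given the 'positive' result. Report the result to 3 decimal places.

Write H for 'the subject carries the genetic variant'. Prior odds H:¬H = 0.053/0.947 = 0.055966. For the 'positive' outcome, the likelihood ratio is 0.752/0.236 = 3.1864.
Posterior odds = 0.055966 × 3.1864 = 0.17833, so P(H|E) = 0.17833/(1+0.17833) = 0.151.

P(H | E) ≈ 0.151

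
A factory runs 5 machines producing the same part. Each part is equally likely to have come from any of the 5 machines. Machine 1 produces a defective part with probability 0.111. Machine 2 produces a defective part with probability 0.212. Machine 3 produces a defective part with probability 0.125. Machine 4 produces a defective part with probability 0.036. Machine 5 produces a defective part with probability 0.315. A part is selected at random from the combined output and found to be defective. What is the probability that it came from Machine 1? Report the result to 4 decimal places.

Tabulate prior·likelihood by source: [1] prior 0.2, lik 0.111, product 0.02220; [2] prior 0.2, lik 0.212, product 0.04240; [3] prior 0.2, lik 0.125, product 0.02500; [4] prior 0.2, lik 0.036, product 0.007200; [5] prior 0.2, lik 0.315, product 0.06300.
Normalizing constant = 0.15980; the posterior for Machine 1 is its product over the sum, 0.02220/0.15980 = 0.1389.

Posterior probability ≈ 0.1389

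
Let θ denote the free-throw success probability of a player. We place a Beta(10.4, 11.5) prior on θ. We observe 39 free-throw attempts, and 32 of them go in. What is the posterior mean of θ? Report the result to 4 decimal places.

Posterior mean ≈ 0.6962

The binomial likelihood is conjugate to the Beta prior: with 32 successes and 7 failures, the posterior is Beta(10.4+32, 11.5+7) = Beta(42.4, 18.5).
E[θ | data] = 42.4/(42.4+18.5) = 0.6962.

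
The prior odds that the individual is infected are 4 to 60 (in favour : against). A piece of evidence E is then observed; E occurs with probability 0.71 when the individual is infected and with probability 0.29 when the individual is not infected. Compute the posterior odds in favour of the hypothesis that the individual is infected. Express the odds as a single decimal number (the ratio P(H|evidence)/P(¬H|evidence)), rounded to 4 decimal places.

Posterior odds ≈ 0.1632

Prior odds = 4/60 = 0.066667.
Likelihood ratio for E = 0.71/0.29 = 2.4483.
Posterior odds = prior odds × LR = 0.16322.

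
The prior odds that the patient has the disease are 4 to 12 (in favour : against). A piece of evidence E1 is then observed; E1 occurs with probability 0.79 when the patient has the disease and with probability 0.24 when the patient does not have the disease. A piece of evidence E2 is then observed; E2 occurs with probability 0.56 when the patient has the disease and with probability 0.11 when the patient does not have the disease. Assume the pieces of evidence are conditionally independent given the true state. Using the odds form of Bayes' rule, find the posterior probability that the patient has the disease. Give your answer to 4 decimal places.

Posterior probability ≈ 0.8482

Prior odds = 4/12 = 0.33333. In log-odds, ln(0.33333) = -1.0986.
Add log likelihood ratios: ln(3.2917) + ln(5.0909) = 2.8189.
Posterior log-odds = 1.7202, so posterior odds = exp(1.7202) = 5.5859. Converting, P(H|E) = 5.5859/6.5859 = 0.8482.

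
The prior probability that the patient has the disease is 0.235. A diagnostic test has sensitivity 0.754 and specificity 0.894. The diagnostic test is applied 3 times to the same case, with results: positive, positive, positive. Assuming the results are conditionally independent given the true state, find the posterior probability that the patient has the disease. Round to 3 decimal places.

Let H be the event that the patient has the disease; start with P(H) = 0.235. P('positive'|H) = 0.754, P('positive'|¬H) = 0.106.
Update on result 1 ('positive'): P(H) ← 0.754·0.2350 / (0.754·0.2350 + 0.106·0.7650) = 0.17719/0.25828 = 0.6860.
Update on result 2 ('positive'): P(H) ← 0.754·0.6860 / (0.754·0.6860 + 0.106·0.3140) = 0.51727/0.55055 = 0.9396.
Update on result 3 ('positive'): P(H) ← 0.754·0.9396 / (0.754·0.9396 + 0.106·0.0604) = 0.70842/0.71483 = 0.9910.

Posterior P(H) ≈ 0.991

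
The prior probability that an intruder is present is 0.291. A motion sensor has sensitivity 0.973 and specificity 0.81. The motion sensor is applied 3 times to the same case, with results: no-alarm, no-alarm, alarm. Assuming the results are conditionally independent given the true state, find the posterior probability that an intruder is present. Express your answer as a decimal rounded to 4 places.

Posterior P(H) ≈ 0.0023

With H the event that an intruder is present, the joint likelihood of the observed sequence is P(data|H) = 0.027·0.027·0.973 = 0.00070932 and P(data|¬H) = 0.81·0.81·0.19 = 0.12466.
Bayes: P(H|data) = 0.291·0.00070932 / (0.291·0.00070932 + 0.709·0.12466) = 0.00020641/0.088590 = 0.0023.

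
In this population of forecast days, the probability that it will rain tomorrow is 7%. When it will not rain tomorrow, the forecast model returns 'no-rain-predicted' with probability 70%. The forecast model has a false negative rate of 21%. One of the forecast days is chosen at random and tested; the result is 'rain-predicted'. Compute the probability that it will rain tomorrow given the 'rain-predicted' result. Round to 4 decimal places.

P(H | E) ≈ 0.1654

Write H for 'it will rain tomorrow'. Prior odds H:¬H = 0.07/0.93 = 0.075269. For the 'rain-predicted' outcome, the likelihood ratio is 0.79/0.3 = 2.6333.
Posterior odds = 0.075269 × 2.6333 = 0.19821, so P(H|E) = 0.19821/(1+0.19821) = 0.1654.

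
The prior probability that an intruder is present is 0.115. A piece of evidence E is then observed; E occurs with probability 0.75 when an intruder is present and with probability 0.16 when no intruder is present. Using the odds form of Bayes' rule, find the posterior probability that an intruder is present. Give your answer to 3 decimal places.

Prior odds = 0.115/(1−0.115) = 0.12994. In log-odds, ln(0.12994) = -2.0407.
Add log likelihood ratio: ln(4.6875) = 1.5449.
Posterior log-odds = -0.49576, so posterior odds = exp(-0.49576) = 0.60911. Converting, P(H|E) = 0.60911/1.6091 = 0.379.

Posterior probability ≈ 0.379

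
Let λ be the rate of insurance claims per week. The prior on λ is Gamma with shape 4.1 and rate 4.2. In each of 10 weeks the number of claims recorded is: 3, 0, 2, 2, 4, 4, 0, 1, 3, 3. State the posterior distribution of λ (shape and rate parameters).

Total count ∑xᵢ = 22 over n = 10 weeks.
Gamma is conjugate to the Poisson likelihood: posterior is Gamma(shape = 4.1+22 = 26.1, rate = 4.2+10 = 14.2).

Posterior: Gamma(shape=26.1, rate=14.2)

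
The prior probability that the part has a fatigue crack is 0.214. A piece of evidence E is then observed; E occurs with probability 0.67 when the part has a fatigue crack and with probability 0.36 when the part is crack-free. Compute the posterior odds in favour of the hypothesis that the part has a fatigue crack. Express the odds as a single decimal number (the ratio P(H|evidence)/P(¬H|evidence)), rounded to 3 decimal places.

Posterior odds ≈ 0.507

Prior odds = 0.214/(1−0.214) = 0.27226.
Likelihood ratio for E = 0.67/0.36 = 1.8611.
Posterior odds = prior odds × LR = 0.50671.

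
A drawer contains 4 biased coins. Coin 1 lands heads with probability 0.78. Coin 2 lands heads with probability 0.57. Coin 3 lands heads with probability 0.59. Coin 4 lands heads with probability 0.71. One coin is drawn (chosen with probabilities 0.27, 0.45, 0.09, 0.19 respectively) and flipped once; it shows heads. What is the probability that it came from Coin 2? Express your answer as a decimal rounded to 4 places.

P(heads|C1) = 0.78; P(heads|C2) = 0.57; P(heads|C3) = 0.59; P(heads|C4) = 0.71.
Prior × likelihood for each source: 0.27·0.78=0.2106, 0.45·0.57=0.2565, 0.09·0.59=0.05310, 0.19·0.71=0.1349. Summing gives P(heads) = 0.65510.
P(Coin 2 | heads) = 0.2565 / 0.65510 = 0.3915.

Posterior probability ≈ 0.3915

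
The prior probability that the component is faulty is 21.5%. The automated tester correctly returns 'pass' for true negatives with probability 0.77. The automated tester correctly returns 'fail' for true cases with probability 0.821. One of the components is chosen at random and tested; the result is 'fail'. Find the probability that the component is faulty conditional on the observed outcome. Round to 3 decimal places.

Write H for 'the component is faulty'. Prior odds H:¬H = 0.215/0.785 = 0.27389. For the 'fail' outcome, the likelihood ratio is 0.821/0.23 = 3.5696.
Posterior odds = 0.27389 × 3.5696 = 0.97765, so P(H|E) = 0.97765/(1+0.97765) = 0.494.

P(H | E) ≈ 0.494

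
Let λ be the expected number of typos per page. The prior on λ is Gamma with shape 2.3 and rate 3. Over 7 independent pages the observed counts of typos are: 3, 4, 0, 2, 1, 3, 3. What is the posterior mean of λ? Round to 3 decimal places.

Posterior mean ≈ 1.830

The Poisson likelihood adds the total count to the shape and the number of exposure periods to the rate. Here ∑xᵢ = 16 and n = 7, so shape 2.3→18.3 and rate 3→10.
E[λ | data] = 18.3/10 = 1.830.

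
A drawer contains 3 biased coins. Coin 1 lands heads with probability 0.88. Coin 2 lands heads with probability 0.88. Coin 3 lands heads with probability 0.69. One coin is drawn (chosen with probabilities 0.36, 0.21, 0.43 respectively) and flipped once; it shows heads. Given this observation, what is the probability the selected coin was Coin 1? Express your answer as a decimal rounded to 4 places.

Posterior probability ≈ 0.3968

Tabulate prior·likelihood by source: [1] prior 0.36, lik 0.88, product 0.3168; [2] prior 0.21, lik 0.88, product 0.1848; [3] prior 0.43, lik 0.69, product 0.2967.
Normalizing constant = 0.79830; the posterior for Coin 1 is its product over the sum, 0.3168/0.79830 = 0.3968.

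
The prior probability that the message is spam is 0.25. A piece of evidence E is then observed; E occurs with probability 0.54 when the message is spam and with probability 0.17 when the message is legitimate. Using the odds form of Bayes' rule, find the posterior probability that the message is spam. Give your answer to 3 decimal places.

Prior odds = 0.25/(1−0.25) = 0.33333. In log-odds, ln(0.33333) = -1.0986.
Add log likelihood ratio: ln(3.1765) = 1.1558.
Posterior log-odds = 0.057158, so posterior odds = exp(0.057158) = 1.0588. Converting, P(H|E) = 1.0588/2.0588 = 0.514.

Posterior probability ≈ 0.514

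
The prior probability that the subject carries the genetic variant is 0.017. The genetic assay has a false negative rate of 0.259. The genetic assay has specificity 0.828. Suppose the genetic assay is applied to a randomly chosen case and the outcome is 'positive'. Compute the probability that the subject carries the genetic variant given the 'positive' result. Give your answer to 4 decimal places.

P(H | E) ≈ 0.0693

Write H for 'the subject carries the genetic variant'. Prior odds H:¬H = 0.017/0.983 = 0.017294. For the 'positive' outcome, the likelihood ratio is 0.741/0.172 = 4.3081.
Posterior odds = 0.017294 × 4.3081 = 0.074505, so P(H|E) = 0.074505/(1+0.074505) = 0.0693.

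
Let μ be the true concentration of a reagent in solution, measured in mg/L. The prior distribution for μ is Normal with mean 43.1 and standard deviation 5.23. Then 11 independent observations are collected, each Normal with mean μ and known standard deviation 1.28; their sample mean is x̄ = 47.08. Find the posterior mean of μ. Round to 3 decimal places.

With known σ, the Normal prior is conjugate. Weight on the data is w = (n/σ²)/(n/σ² + 1/τ₀²) = 6.71387/(6.71387+0.0365592) = 0.99458.
Posterior mean = w·x̄ + (1−w)·μ₀ = 0.99458·47.08 + 0.0054158·43.1 = 47.058.

Posterior mean ≈ 47.058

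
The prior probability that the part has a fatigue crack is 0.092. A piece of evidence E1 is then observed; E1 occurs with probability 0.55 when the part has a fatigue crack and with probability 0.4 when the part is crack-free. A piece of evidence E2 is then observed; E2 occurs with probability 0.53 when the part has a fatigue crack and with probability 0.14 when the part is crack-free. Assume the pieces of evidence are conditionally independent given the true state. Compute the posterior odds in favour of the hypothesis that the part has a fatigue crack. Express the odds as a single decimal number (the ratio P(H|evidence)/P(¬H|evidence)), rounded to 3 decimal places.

Prior odds = 0.092/(1−0.092) = 0.10132. In log-odds, ln(0.10132) = -2.2895.
Add log likelihood ratios: ln(1.3750) + ln(3.7857) = 1.6497.
Posterior log-odds = -0.63977, so posterior odds = exp(-0.63977) = 0.52742.

Posterior odds ≈ 0.527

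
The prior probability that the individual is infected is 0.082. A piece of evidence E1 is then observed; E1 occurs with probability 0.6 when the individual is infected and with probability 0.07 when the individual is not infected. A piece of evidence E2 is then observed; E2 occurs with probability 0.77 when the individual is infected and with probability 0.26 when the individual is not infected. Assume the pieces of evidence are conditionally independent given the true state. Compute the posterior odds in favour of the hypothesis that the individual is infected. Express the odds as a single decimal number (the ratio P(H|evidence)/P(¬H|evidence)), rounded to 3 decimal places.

Prior odds = 0.082/(1−0.082) = 0.089325. In log-odds, ln(0.089325) = -2.4155.
Add log likelihood ratios: ln(8.5714) + ln(2.9615) = 3.2341.
Posterior log-odds = 0.81867, so posterior odds = exp(0.81867) = 2.2675.

Posterior odds ≈ 2.267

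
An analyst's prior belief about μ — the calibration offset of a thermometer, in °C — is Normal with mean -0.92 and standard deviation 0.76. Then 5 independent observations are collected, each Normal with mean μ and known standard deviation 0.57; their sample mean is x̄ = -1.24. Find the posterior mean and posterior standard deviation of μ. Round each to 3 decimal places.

Posterior mean ≈ -1.208; posterior SD ≈ 0.242

Prior precision 1/τ₀² = 1/0.76² = 1.73130; data precision n/σ² = 5/0.57² = 15.3894.
Posterior precision = 1.73130 + 15.3894 = 17.1207, giving posterior SD = 1/√17.1207 = 0.242.
Posterior mean = (1.73130·-0.92 + 15.3894·-1.24) / 17.1207 = -1.208.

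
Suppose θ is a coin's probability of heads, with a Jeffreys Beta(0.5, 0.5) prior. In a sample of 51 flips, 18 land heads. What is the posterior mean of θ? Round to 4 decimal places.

Posterior mean ≈ 0.3558

Observing 18 successes and 33 failures updates Beta(0.5, 0.5) by adding the success and failure counts to the two shape parameters: α = 0.5+18 = 18.5, β = 0.5+33 = 33.5.
E[θ | data] = 18.5/(18.5+33.5) = 0.3558.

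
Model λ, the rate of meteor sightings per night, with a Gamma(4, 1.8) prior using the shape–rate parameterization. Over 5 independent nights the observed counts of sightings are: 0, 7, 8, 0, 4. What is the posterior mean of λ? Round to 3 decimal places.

The Poisson likelihood adds the total count to the shape and the number of exposure periods to the rate. Here ∑xᵢ = 19 and n = 5, so shape 4→23 and rate 1.8→6.8.
E[λ | data] = 23/6.8 = 3.382.

Posterior mean ≈ 3.382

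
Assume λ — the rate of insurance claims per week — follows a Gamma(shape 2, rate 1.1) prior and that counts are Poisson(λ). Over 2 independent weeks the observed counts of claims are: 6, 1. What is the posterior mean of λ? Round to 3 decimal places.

The Poisson likelihood adds the total count to the shape and the number of exposure periods to the rate. Here ∑xᵢ = 7 and n = 2, so shape 2→9 and rate 1.1→3.1.
E[λ | data] = 9/3.1 = 2.903.

Posterior mean ≈ 2.903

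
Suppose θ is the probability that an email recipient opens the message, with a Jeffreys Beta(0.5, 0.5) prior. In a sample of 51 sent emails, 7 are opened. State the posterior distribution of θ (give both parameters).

Posterior: Beta(7.5, 44.5)

Observing 7 successes and 44 failures updates Beta(0.5, 0.5) by adding the success and failure counts to the two shape parameters: α = 0.5+7 = 7.5, β = 0.5+44 = 44.5.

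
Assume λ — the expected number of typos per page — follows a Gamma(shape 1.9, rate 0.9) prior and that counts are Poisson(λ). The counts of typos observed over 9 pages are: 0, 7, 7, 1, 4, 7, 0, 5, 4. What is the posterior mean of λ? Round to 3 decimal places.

Posterior mean ≈ 3.727

The Poisson likelihood adds the total count to the shape and the number of exposure periods to the rate. Here ∑xᵢ = 35 and n = 9, so shape 1.9→36.9 and rate 0.9→9.9.
E[λ | data] = 36.9/9.9 = 3.727.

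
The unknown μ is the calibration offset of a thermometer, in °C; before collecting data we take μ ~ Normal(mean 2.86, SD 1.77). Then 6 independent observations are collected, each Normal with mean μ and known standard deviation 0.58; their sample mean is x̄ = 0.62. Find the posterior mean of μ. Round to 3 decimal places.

Prior precision 1/τ₀² = 1/1.77² = 0.319193; data precision n/σ² = 6/0.58² = 17.8359.
Posterior precision = 0.319193 + 17.8359 = 18.1551.
Posterior mean = (0.319193·2.86 + 17.8359·0.62) / 18.1551 = 0.659.

Posterior mean ≈ 0.659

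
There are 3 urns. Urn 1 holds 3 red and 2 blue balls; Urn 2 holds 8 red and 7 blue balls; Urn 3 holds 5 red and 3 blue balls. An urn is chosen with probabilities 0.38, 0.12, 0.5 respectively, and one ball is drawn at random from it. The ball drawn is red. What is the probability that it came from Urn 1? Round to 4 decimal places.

Tabulate prior·likelihood by source: [1] prior 0.38, lik 0.6, product 0.2280; [2] prior 0.12, lik 0.5333, product 0.06400; [3] prior 0.5, lik 0.625, product 0.3125.
Normalizing constant = 0.60450; the posterior for Urn 1 is its product over the sum, 0.2280/0.60450 = 0.3772.

Posterior probability ≈ 0.3772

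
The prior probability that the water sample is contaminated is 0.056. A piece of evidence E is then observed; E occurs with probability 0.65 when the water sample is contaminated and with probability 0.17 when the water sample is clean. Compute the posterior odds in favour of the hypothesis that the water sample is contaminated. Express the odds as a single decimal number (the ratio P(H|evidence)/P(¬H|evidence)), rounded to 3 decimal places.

Prior odds = 0.056/(1−0.056) = 0.059322. In log-odds, ln(0.059322) = -2.8248.
Add log likelihood ratio: ln(3.8235) = 1.3412.
Posterior log-odds = -1.4836, so posterior odds = exp(-1.4836) = 0.22682.

Posterior odds ≈ 0.227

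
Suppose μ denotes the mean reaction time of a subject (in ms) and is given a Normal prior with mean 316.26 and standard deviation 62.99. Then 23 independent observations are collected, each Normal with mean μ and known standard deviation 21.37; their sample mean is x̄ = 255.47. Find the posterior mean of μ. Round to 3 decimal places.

Prior precision 1/τ₀² = 1/62.99² = 0.00025203; data precision n/σ² = 23/21.37² = 0.0503638.
Posterior precision = 0.00025203 + 0.0503638 = 0.0506159.
Posterior mean = (0.00025203·316.26 + 0.0503638·255.47) / 0.0506159 = 255.773.

Posterior mean ≈ 255.773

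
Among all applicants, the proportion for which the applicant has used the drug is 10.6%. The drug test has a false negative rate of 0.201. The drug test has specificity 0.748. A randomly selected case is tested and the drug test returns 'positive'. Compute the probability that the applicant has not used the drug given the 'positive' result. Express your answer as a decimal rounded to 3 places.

Write H for 'the applicant has used the drug'. Prior odds H:¬H = 0.106/0.894 = 0.11857. For the 'positive' outcome, the likelihood ratio is 0.799/0.252 = 3.1706.
Posterior odds = 0.11857 × 3.1706 = 0.37594, so P(H|E) = 0.37594/(1+0.37594) = 0.273. Then P(¬H|E) = 1 − 0.273 = 0.727.

P(¬H | E) ≈ 0.727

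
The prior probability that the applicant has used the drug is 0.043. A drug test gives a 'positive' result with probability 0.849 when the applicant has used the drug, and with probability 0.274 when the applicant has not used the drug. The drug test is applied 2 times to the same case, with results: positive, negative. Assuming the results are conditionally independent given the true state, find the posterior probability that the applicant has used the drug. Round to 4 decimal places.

Posterior P(H) ≈ 0.0281

With H the event that the applicant has used the drug, the joint likelihood of the observed sequence is P(data|H) = 0.849·0.151 = 0.12820 and P(data|¬H) = 0.274·0.726 = 0.19892.
Bayes: P(H|data) = 0.043·0.12820 / (0.043·0.12820 + 0.957·0.19892) = 0.0055126/0.19588 = 0.0281.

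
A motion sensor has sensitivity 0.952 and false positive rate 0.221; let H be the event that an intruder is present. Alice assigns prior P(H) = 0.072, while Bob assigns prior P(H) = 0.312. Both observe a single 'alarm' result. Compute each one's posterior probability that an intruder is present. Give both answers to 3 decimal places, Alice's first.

The likelihood ratio for an 'alarm' result is 0.952/0.221 = 4.3077.
Alice: prior odds 0.072/0.928 = 0.077586; posterior odds 0.33422; posterior probability 0.250.
Bob: prior odds 0.312/0.688 = 0.45349; posterior odds 1.9535; posterior probability 0.661.

Alice: 0.250; Bob: 0.661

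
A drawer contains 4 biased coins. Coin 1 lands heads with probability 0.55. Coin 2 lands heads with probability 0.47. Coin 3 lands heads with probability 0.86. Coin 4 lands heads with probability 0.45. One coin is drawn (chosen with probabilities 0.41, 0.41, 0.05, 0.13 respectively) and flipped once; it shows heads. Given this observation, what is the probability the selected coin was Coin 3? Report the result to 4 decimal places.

Posterior probability ≈ 0.0827

Tabulate prior·likelihood by source: [1] prior 0.41, lik 0.55, product 0.2255; [2] prior 0.41, lik 0.47, product 0.1927; [3] prior 0.05, lik 0.86, product 0.04300; [4] prior 0.13, lik 0.45, product 0.05850.
Normalizing constant = 0.51970; the posterior for Coin 3 is its product over the sum, 0.04300/0.51970 = 0.0827.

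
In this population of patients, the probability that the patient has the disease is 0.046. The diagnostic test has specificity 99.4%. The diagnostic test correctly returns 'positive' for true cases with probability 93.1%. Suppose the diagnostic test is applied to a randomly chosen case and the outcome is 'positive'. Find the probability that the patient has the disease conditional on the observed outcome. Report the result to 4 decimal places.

Write H for 'the patient has the disease'. Prior odds H:¬H = 0.046/0.954 = 0.048218. For the 'positive' outcome, the likelihood ratio is 0.931/0.006 = 155.17.
Posterior odds = 0.048218 × 155.17 = 7.4818, so P(H|E) = 7.4818/(1+7.4818) = 0.8821.

P(H | E) ≈ 0.8821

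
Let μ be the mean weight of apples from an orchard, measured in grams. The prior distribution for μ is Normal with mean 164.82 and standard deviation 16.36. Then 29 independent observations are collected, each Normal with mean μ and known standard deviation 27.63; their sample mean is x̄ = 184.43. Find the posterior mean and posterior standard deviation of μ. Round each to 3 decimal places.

Posterior mean ≈ 182.674; posterior SD ≈ 4.896

With known σ, the Normal prior is conjugate. Weight on the data is w = (n/σ²)/(n/σ² + 1/τ₀²) = 0.0379871/(0.0379871+0.00373623) = 0.91045.
Posterior mean = w·x̄ + (1−w)·μ₀ = 0.91045·184.43 + 0.089548·164.82 = 182.674. Posterior variance = 1/(0.0379871+0.00373623) = 23.9674, so SD = 4.896.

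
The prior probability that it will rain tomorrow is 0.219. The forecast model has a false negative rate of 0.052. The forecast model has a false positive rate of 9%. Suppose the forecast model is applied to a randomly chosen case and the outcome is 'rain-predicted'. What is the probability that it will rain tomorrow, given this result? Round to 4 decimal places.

Let H be the event that it will rain tomorrow. P(H) = 0.219, so P(¬H) = 0.781. With E the 'rain-predicted' result, P(E|H) = 0.948 and P(E|¬H) = 0.09.
P(E) = 0.948·0.219 + 0.09·0.781 = 0.20761 + 0.070290 = 0.27790.
By Bayes' theorem, P(H|E) = 0.20761 / 0.27790 = 0.7471.

P(H | E) ≈ 0.7471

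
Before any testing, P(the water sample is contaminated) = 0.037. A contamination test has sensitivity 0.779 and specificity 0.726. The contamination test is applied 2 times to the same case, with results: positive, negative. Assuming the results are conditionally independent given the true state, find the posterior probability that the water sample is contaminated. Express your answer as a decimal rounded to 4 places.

Posterior P(H) ≈ 0.0322

Let H be the event that the water sample is contaminated; start with P(H) = 0.037. P('positive'|H) = 0.779, P('positive'|¬H) = 0.274.
Update on result 1 ('positive'): P(H) ← 0.779·0.0370 / (0.779·0.0370 + 0.274·0.9630) = 0.028823/0.29268 = 0.0985.
Update on result 2 ('negative'): P(H) ← 0.221·0.0985 / (0.221·0.0985 + 0.726·0.9015) = 0.021764/0.67627 = 0.0322.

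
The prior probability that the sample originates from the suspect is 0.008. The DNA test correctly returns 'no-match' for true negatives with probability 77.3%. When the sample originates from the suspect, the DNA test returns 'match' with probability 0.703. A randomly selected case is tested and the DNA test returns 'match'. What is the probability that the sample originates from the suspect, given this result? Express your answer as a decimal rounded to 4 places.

Let H be the event that the sample originates from the suspect. P(H) = 0.008, so P(¬H) = 0.992. With E the 'match' result, P(E|H) = 0.703 and P(E|¬H) = 0.227.
P(E) = 0.703·0.008 + 0.227·0.992 = 0.0056240 + 0.22518 = 0.23081.
By Bayes' theorem, P(H|E) = 0.0056240 / 0.23081 = 0.0244.

P(H | E) ≈ 0.0244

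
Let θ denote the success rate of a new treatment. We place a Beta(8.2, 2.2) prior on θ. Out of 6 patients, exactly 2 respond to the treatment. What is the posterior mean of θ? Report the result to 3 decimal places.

Posterior mean ≈ 0.622

Observing 2 successes and 4 failures updates Beta(8.2, 2.2) by adding the success and failure counts to the two shape parameters: α = 8.2+2 = 10.2, β = 2.2+4 = 6.2.
E[θ | data] = 10.2/(10.2+6.2) = 0.622.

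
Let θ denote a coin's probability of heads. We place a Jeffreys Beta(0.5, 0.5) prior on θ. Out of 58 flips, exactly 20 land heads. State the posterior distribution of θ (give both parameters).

Posterior: Beta(20.5, 38.5)

Observing 20 successes and 38 failures updates Beta(0.5, 0.5) by adding the success and failure counts to the two shape parameters: α = 0.5+20 = 20.5, β = 0.5+38 = 38.5.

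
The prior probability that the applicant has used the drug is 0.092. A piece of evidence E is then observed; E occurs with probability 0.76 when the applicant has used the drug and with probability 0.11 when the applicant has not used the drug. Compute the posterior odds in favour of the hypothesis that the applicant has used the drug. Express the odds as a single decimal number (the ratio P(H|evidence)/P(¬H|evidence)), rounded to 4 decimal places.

Posterior odds ≈ 0.7000

Prior odds = 0.092/(1−0.092) = 0.10132. In log-odds, ln(0.10132) = -2.2895.
Add log likelihood ratio: ln(6.9091) = 1.9328.
Posterior log-odds = -0.35662, so posterior odds = exp(-0.35662) = 0.70004.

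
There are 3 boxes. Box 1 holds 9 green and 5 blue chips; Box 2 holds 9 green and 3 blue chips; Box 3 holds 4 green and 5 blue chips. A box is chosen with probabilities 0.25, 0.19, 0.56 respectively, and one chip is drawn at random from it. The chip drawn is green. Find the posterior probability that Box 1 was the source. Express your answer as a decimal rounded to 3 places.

Tabulate prior·likelihood by source: [1] prior 0.25, lik 0.6429, product 0.1607; [2] prior 0.19, lik 0.75, product 0.1425; [3] prior 0.56, lik 0.4444, product 0.2489.
Normalizing constant = 0.55210; the posterior for Box 1 is its product over the sum, 0.1607/0.55210 = 0.291.

Posterior probability ≈ 0.291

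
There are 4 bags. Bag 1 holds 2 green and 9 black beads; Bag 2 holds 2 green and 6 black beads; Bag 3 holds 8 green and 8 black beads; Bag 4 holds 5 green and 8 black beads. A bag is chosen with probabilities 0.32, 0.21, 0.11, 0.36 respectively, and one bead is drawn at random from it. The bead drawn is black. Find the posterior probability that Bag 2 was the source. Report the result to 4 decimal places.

Posterior probability ≈ 0.2263

P(black|Bag 1) = 0.8182; P(black|Bag 2) = 0.75; P(black|Bag 3) = 0.5; P(black|Bag 4) = 0.6154.
Prior × likelihood for each source: 0.32·0.8182=0.2618, 0.21·0.75=0.1575, 0.11·0.5=0.05500, 0.36·0.6154=0.2215. Summing gives P(black) = 0.69586.
P(Bag 2 | black) = 0.1575 / 0.69586 = 0.2263.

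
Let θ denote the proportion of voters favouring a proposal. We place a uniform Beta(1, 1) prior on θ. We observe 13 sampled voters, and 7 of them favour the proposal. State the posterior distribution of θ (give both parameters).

Posterior: Beta(8, 7)

The binomial likelihood is conjugate to the Beta prior: with 7 successes and 6 failures, the posterior is Beta(1+7, 1+6) = Beta(8, 7).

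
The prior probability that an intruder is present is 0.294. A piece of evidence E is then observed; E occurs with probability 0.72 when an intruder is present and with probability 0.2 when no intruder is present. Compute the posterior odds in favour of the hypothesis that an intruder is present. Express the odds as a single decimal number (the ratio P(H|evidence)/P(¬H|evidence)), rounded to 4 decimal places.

Posterior odds ≈ 1.4992

Prior odds = 0.294/(1−0.294) = 0.41643.
Likelihood ratio for E = 0.72/0.2 = 3.6000.
Posterior odds = prior odds × LR = 1.4992.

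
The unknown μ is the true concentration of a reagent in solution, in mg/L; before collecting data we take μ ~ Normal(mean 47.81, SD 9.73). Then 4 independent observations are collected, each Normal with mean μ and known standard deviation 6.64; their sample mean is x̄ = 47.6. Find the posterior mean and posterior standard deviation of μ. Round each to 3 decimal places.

With known σ, the Normal prior is conjugate. Weight on the data is w = (n/σ²)/(n/σ² + 1/τ₀²) = 0.0907243/(0.0907243+0.0105627) = 0.89572.
Posterior mean = w·x̄ + (1−w)·μ₀ = 0.89572·47.6 + 0.10428·47.81 = 47.622. Posterior variance = 1/(0.0907243+0.0105627) = 9.87293, so SD = 3.142.

Posterior mean ≈ 47.622; posterior SD ≈ 3.142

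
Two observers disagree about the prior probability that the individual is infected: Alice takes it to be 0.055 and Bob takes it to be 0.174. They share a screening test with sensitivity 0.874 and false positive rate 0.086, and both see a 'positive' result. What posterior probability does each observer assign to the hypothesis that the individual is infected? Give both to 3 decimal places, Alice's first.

Alice: 0.372; Bob: 0.682

The likelihood ratio for a 'positive' result is 0.874/0.086 = 10.163.
Alice: prior odds 0.055/0.945 = 0.058201; posterior odds 0.59149; posterior probability 0.372.
Bob: prior odds 0.174/0.826 = 0.21065; posterior odds 2.1408; posterior probability 0.682.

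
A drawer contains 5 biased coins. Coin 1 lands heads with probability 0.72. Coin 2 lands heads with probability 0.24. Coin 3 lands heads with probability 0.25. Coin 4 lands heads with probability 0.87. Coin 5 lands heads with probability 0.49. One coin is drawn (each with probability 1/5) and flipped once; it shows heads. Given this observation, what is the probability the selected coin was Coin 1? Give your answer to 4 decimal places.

P(heads|C1) = 0.72; P(heads|C2) = 0.24; P(heads|C3) = 0.25; P(heads|C4) = 0.87; P(heads|C5) = 0.49.
Prior × likelihood for each source: 0.2·0.72=0.1440, 0.2·0.24=0.04800, 0.2·0.25=0.05000, 0.2·0.87=0.1740, 0.2·0.49=0.09800. Summing gives P(heads) = 0.51400.
P(Coin 1 | heads) = 0.1440 / 0.51400 = 0.2802.

Posterior probability ≈ 0.2802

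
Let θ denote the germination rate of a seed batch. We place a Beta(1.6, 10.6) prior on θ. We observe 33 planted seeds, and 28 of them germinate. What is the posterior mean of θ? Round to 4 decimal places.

The binomial likelihood is conjugate to the Beta prior: with 28 successes and 5 failures, the posterior is Beta(1.6+28, 10.6+5) = Beta(29.6, 15.6).
Posterior mean = α/(α+β) = 29.6/45.2 = 0.6549.

Posterior mean ≈ 0.6549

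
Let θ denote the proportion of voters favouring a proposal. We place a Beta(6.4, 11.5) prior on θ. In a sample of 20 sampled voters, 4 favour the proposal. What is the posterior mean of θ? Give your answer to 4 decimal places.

The binomial likelihood is conjugate to the Beta prior: with 4 successes and 16 failures, the posterior is Beta(6.4+4, 11.5+16) = Beta(10.4, 27.5).
E[θ | data] = 10.4/(10.4+27.5) = 0.2744.

Posterior mean ≈ 0.2744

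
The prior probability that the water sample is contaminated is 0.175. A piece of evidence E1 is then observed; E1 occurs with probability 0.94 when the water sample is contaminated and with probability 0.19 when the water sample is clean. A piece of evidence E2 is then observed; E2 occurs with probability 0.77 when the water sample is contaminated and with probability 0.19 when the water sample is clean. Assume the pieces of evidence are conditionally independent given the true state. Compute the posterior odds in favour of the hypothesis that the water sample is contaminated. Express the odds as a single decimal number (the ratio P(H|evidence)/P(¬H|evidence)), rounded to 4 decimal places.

Posterior odds ≈ 4.2530

Prior odds = 0.175/(1−0.175) = 0.21212.
Likelihood ratio for E1 = 0.94/0.19 = 4.9474.
Likelihood ratio for E2 = 0.77/0.19 = 4.0526.
Posterior odds = prior odds × LR₁ × LR₂ = 4.2530.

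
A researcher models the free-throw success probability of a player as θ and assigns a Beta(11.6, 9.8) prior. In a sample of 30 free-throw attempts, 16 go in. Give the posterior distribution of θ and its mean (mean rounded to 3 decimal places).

Posterior: Beta(27.6, 23.8); mean ≈ 0.537

The binomial likelihood is conjugate to the Beta prior: with 16 successes and 14 failures, the posterior is Beta(11.6+16, 9.8+14) = Beta(27.6, 23.8).
Posterior mean = α/(α+β) = 27.6/51.4 = 0.537.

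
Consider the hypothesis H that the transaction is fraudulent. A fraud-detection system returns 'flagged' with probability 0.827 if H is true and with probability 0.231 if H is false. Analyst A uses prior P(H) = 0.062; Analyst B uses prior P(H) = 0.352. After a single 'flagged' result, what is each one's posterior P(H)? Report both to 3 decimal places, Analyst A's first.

The likelihood ratio for a 'flagged' result is 0.827/0.231 = 3.5801.
Analyst A: prior odds 0.062/0.938 = 0.066098; posterior odds 0.23664; posterior probability 0.191.
Analyst B: prior odds 0.352/0.648 = 0.54321; posterior odds 1.9447; posterior probability 0.660.

Analyst A: 0.191; Analyst B: 0.660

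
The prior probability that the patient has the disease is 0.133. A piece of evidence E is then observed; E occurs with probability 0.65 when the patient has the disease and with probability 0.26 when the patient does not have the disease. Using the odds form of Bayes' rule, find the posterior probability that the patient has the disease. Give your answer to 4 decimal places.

Posterior probability ≈ 0.2772

Prior odds = 0.133/(1−0.133) = 0.15340. In log-odds, ln(0.15340) = -1.8747.
Add log likelihood ratio: ln(2.5000) = 0.91629.
Posterior log-odds = -0.95840, so posterior odds = exp(-0.95840) = 0.38351. Converting, P(H|E) = 0.38351/1.3835 = 0.2772.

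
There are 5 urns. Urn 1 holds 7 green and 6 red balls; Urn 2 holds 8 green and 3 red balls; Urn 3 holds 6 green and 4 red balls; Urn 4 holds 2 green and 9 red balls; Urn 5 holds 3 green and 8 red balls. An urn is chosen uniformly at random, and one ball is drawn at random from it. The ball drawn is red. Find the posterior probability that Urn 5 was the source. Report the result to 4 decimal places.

Tabulate prior·likelihood by source: [1] prior 0.2, lik 0.4615, product 0.09231; [2] prior 0.2, lik 0.2727, product 0.05455; [3] prior 0.2, lik 0.4, product 0.08000; [4] prior 0.2, lik 0.8182, product 0.1636; [5] prior 0.2, lik 0.7273, product 0.1455.
Normalizing constant = 0.53594; the posterior for Urn 5 is its product over the sum, 0.1455/0.53594 = 0.2714.

Posterior probability ≈ 0.2714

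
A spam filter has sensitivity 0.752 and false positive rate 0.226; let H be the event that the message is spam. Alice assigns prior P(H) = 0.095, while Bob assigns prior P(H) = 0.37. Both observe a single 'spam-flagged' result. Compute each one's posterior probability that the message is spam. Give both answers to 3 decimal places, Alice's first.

Alice: 0.259; Bob: 0.661

The likelihood ratio for a 'spam-flagged' result is 0.752/0.226 = 3.3274.
Alice: prior odds 0.095/0.905 = 0.10497; posterior odds 0.34929; posterior probability 0.259.
Bob: prior odds 0.37/0.63 = 0.58730; posterior odds 1.9542; posterior probability 0.661.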